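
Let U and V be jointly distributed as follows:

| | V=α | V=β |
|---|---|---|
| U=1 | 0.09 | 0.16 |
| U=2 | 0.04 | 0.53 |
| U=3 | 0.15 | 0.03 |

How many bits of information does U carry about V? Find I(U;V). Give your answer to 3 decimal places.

0.294 bits

Marginals: p(U) = (0.2500, 0.5700, 0.1800), p(V) = (0.2800, 0.7200).
I(U;V) = H(U) + H(V) − H(U,V).
H(U) = 1.4076, H(V) = 0.8555, H(U,V) = 1.9692.
I(U;V) = 1.4076 + 0.8555 − 1.9692 = 0.294 bits.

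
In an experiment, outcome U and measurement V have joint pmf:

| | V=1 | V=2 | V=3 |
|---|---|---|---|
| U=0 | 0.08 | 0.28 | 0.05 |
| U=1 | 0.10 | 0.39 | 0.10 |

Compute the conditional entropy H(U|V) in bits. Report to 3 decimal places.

0.973 bits

Marginals: p(U) = (0.4100, 0.5900), p(V) = (0.1800, 0.6700, 0.1500).
H(U|V) = Σ p(V) · H(U|V=·).
  V=1: p=0.1800, H(U|V=1) = 0.9911
  V=2: p=0.6700, H(U|V=2) = 0.9805
  V=3: p=0.1500, H(U|V=3) = 0.9183
Weighted sum = 0.973 bits.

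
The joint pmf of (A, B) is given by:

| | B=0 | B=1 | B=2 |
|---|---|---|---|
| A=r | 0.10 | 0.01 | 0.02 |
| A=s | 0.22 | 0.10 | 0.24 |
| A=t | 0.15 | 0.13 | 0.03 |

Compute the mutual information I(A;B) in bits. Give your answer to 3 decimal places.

Marginals: p(A) = (0.1300, 0.5600, 0.3100), p(B) = (0.4700, 0.2400, 0.2900).
I(A;B) = H(A) + H(B) − H(A,B).
H(A) = 1.3749, H(B) = 1.5240, H(A,B) = 2.7634.
I(A;B) = 1.3749 + 1.5240 − 2.7634 = 0.136 bits.

0.136 bits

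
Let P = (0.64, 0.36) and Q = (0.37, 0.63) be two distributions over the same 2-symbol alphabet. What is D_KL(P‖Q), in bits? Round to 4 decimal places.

D(P‖Q) = Σ p·log₂(p/q).
  0.64·log₂(0.64/0.37) = 0.50595
  0.36·log₂(0.36/0.63) = -0.29065
D(P‖Q) = 0.2153 bits.

0.2153 bits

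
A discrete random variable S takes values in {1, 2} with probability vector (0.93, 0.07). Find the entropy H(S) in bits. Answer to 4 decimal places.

0.3659 bits

H(S) = −Σ p·log₂ p.
  −(0.93)·log₂(0.93) = 0.09737
  −(0.07)·log₂(0.07) = 0.26856
Sum: 0.09737 + 0.26856 = 0.3659 bits.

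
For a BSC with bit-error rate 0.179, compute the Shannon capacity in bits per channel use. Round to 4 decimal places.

0.3221 bits

Binary symmetric channel: C = 1 − h₂(ε) where h₂ is the binary entropy function.
h₂(0.179) = −0.179·log₂0.179 − 0.821·log₂0.821 = 0.6779.
C = 1 − 0.6779 = 0.3221 bits per channel use.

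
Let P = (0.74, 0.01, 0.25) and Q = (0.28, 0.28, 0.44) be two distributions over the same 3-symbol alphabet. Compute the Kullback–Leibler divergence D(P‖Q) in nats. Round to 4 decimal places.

D(P‖Q) = Σ p·ln(p/q).
  0.74·ln(0.74/0.28) = 0.71918
  0.01·ln(0.01/0.28) = -0.03332
  0.25·ln(0.25/0.44) = -0.14133
D(P‖Q) = 0.5445 nats.

0.5445 nats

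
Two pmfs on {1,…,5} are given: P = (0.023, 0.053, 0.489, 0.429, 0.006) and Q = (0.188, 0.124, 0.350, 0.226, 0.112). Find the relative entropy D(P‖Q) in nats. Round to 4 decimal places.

D(P‖Q) = Σ p·ln(p/q).
  0.023·ln(0.023/0.188) = -0.04832
  0.053·ln(0.053/0.124) = -0.04505
  0.489·ln(0.489/0.350) = 0.16354
  0.429·ln(0.429/0.226) = 0.27496
  0.006·ln(0.006/0.112) = -0.01756
D(P‖Q) = 0.3276 nats.

0.3276 nats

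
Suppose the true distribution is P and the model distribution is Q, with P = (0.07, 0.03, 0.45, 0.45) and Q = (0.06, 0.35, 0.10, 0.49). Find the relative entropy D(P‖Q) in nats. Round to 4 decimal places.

D(P‖Q) = Σ p·ln(p/q).
  0.07·ln(0.07/0.06) = 0.01079
  0.03·ln(0.03/0.35) = -0.07370
  0.45·ln(0.45/0.10) = 0.67683
  0.45·ln(0.45/0.49) = -0.03832
D(P‖Q) = 0.5756 nats.

0.5756 nats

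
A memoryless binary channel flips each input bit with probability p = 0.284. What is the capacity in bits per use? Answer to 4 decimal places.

Binary symmetric channel: C = 1 − h₂(ε) where h₂ is the binary entropy function.
h₂(0.284) = −0.284·log₂0.284 − 0.716·log₂0.716 = 0.8608.
C = 1 − 0.8608 = 0.1392 bits per channel use.

0.1392 bits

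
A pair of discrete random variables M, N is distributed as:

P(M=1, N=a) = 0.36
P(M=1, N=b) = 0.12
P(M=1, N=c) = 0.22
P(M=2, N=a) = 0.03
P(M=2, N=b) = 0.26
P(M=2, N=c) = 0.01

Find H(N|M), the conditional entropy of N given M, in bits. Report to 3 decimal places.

Marginals: p(M) = (0.7000, 0.3000), p(N) = (0.3900, 0.3800, 0.2300).
H(N|M) = Σ p(M) · H(N|M=·).
  M=1: p=0.7000, H(N|M=1) = 1.4544
  M=2: p=0.3000, H(N|M=2) = 0.6747
Weighted sum = 1.220 bits.

1.220 bits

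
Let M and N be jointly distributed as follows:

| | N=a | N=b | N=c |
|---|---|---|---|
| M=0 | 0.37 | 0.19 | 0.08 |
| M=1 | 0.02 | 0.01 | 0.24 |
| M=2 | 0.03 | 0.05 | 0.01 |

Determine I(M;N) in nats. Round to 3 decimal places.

Marginals: p(M) = (0.6400, 0.2700, 0.0900), p(N) = (0.4200, 0.2500, 0.3300).
I(M;N) = H(M) + H(N) − H(M,N).
H(M) = 0.8559, H(N) = 1.0768, H(M,N) = 1.6533.
I(M;N) = 0.8559 + 1.0768 − 1.6533 = 0.279 nats.

0.279 nats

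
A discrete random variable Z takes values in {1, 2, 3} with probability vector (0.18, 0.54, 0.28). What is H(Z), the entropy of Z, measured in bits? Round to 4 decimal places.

H(Z) = −Σ p·log₂ p.
  −(0.18)·log₂(0.18) = 0.44531
  −(0.54)·log₂(0.54) = 0.48004
  −(0.28)·log₂(0.28) = 0.51422
Sum: 0.44531 + 0.48004 + 0.51422 = 1.4396 bits.

1.4396 bits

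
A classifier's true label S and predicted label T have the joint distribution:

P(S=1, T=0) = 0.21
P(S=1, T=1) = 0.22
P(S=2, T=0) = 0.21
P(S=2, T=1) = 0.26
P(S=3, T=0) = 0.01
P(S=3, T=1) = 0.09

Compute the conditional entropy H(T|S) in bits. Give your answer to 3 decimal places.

Chain rule: H(T|S) = H(S,T) − H(S).
Marginals: p(S) = (0.4300, 0.4700, 0.1000), p(T) = (0.4300, 0.5700).
H(S,T) = 2.3106 bits; H(S) = 1.3677 bits.
H(T|S) = 2.3106 − 1.3677 = 0.943 bits.

0.943 bits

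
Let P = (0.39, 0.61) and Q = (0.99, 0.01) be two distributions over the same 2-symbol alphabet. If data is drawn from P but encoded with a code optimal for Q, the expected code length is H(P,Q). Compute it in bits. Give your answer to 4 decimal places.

4.0584 bits

H(P,Q) = −Σ p·log₂ q.
  −0.39·log₂(0.99) = 0.00565
  −0.61·log₂(0.01) = 4.05275
H(P,Q) = 4.0584 bits.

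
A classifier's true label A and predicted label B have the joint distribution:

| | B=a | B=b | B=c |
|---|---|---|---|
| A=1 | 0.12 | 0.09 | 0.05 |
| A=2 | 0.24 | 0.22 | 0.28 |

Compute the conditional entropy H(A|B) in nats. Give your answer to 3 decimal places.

Chain rule: H(A|B) = H(A,B) − H(B).
Marginals: p(A) = (0.2600, 0.7400), p(B) = (0.3600, 0.3100, 0.3300).
H(A,B) = 1.6530 nats; H(B) = 1.0967 nats.
H(A|B) = 1.6530 − 1.0967 = 0.556 nats.

0.556 nats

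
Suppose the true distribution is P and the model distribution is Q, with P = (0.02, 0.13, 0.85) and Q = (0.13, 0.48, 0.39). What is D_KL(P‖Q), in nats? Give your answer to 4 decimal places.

D(P‖Q) = Σ p·ln(p/q).
  0.02·ln(0.02/0.13) = -0.03744
  0.13·ln(0.13/0.48) = -0.16981
  0.85·ln(0.85/0.39) = 0.66223
D(P‖Q) = 0.4550 nats.

0.4550 nats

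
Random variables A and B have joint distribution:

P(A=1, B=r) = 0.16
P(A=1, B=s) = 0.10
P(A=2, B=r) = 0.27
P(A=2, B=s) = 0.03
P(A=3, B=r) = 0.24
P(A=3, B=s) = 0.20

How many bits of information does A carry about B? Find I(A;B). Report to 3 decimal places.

Marginals: p(A) = (0.2600, 0.3000, 0.4400), p(B) = (0.6700, 0.3300).
I(A;B) = Σ p(x,y)·log₂[p(x,y)/(p(x)p(y))].
  (1,r): 0.16·log₂(0.9185) = -0.0196
  (1,s): 0.10·log₂(1.1655) = 0.0221
  (2,r): 0.27·log₂(1.3433) = 0.1150
  (2,s): 0.03·log₂(0.3030) = -0.0517
  (3,r): 0.24·log₂(0.8141) = -0.0712
  (3,s): 0.20·log₂(1.3774) = 0.0924
Sum = 0.087 bits.

0.087 bits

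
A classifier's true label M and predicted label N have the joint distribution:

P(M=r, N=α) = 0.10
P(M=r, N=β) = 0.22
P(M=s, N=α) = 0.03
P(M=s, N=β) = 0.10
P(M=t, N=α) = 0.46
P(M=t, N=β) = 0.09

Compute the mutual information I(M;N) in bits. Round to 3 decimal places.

0.235 bits

Marginals: p(M) = (0.3200, 0.1300, 0.5500), p(N) = (0.5900, 0.4100).
I(M;N) = H(M) + H(N) − H(M,N).
H(M) = 1.3831, H(N) = 0.9765, H(M,N) = 2.1247.
I(M;N) = 1.3831 + 0.9765 − 2.1247 = 0.235 bits.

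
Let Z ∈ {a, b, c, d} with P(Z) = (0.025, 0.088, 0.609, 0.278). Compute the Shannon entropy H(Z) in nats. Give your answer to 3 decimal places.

0.964 nats

H(Z) = −Σ p·ln p.
  −(0.025)·ln(0.025) = 0.0922
  −(0.088)·ln(0.088) = 0.2139
  −(0.609)·ln(0.609) = 0.3020
  −(0.278)·ln(0.278) = 0.3559
Sum: 0.0922 + 0.2139 + 0.3020 + 0.3559 = 0.964 nats.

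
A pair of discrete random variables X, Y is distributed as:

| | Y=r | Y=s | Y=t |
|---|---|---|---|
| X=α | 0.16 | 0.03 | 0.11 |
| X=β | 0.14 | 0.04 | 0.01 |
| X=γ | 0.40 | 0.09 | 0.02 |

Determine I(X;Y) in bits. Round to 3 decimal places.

Marginals: p(X) = (0.3000, 0.1900, 0.5100), p(Y) = (0.7000, 0.1600, 0.1400).
I(X;Y) = Σ p(x,y)·log₂[p(x,y)/(p(x)p(y))].
  (α,r): 0.16·log₂(0.7619) = -0.0628
  (α,s): 0.03·log₂(0.6250) = -0.0203
  (α,t): 0.11·log₂(2.6190) = 0.1528
  (β,r): 0.14·log₂(1.0526) = 0.0104
  (β,s): 0.04·log₂(1.3158) = 0.0158
  (β,t): 0.01·log₂(0.3759) = -0.0141
  (γ,r): 0.40·log₂(1.1204) = 0.0656
  (γ,s): 0.09·log₂(1.1029) = 0.0127
  (γ,t): 0.02·log₂(0.2801) = -0.0367
Sum = 0.123 bits.

0.123 bits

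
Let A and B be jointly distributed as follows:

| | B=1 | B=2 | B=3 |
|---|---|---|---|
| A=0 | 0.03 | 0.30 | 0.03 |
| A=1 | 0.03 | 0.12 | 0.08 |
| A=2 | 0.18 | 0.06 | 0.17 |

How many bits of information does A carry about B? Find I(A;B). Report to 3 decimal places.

0.304 bits

Marginals: p(A) = (0.3600, 0.2300, 0.4100), p(B) = (0.2400, 0.4800, 0.2800).
I(A;B) = H(A) + H(B) − H(A,B).
H(A) = 1.5457, H(B) = 1.5166, H(A,B) = 2.7584.
I(A;B) = 1.5457 + 1.5166 − 2.7584 = 0.304 bits.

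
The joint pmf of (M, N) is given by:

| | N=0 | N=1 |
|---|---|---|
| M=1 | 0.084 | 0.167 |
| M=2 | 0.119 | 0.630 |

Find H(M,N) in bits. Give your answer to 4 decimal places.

1.5168 bits

H(M,N) = −Σ p(x,y)·log₂ p(x,y) over all 4 cells.
  cell (1,0): −0.084·log₂0.084 = 0.30017
  cell (1,1): −0.167·log₂0.167 = 0.43121
  cell (2,0): −0.119·log₂0.119 = 0.36545
  cell (2,1): −0.630·log₂0.630 = 0.41994
Sum = 1.5168 bits.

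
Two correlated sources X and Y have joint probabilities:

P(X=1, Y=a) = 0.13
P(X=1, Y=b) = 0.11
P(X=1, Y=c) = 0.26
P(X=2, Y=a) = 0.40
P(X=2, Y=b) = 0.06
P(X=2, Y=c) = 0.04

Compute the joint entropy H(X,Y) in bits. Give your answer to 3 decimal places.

H(X,Y) = −Σ p(x,y)·log₂ p(x,y) over all 6 cells.
  cell (1,a): −0.13·log₂0.13 = 0.3826
  cell (1,b): −0.11·log₂0.11 = 0.3503
  cell (1,c): −0.26·log₂0.26 = 0.5053
  cell (2,a): −0.40·log₂0.40 = 0.5288
  cell (2,b): −0.06·log₂0.06 = 0.2435
  cell (2,c): −0.04·log₂0.04 = 0.1858
Sum = 2.196 bits.

2.196 bits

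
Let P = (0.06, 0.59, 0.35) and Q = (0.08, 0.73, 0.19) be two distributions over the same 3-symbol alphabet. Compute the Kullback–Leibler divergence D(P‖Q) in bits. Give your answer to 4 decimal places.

0.1023 bits

D(P‖Q) = Σ p·log₂(p/q).
  0.06·log₂(0.06/0.08) = -0.02490
  0.59·log₂(0.59/0.73) = -0.18124
  0.35·log₂(0.35/0.19) = 0.30847
D(P‖Q) = 0.1023 bits.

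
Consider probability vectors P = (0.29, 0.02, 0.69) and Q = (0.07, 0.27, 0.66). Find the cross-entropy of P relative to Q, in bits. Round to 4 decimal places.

H(P,Q) = −Σ p·log₂ q.
  −0.29·log₂(0.07) = 1.11259
  −0.02·log₂(0.27) = 0.03778
  −0.69·log₂(0.66) = 0.41363
H(P,Q) = 1.5640 bits.

1.5640 bits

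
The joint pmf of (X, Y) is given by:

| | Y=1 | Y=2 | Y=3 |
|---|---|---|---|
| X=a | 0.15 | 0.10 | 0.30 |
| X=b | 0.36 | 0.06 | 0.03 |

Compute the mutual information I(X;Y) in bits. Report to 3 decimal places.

Marginals: p(X) = (0.5500, 0.4500), p(Y) = (0.5100, 0.1600, 0.3300).
I(X;Y) = H(X) + H(Y) − H(X,Y).
H(X) = 0.9928, H(Y) = 1.4463, H(X,Y) = 2.1897.
I(X;Y) = 0.9928 + 1.4463 − 2.1897 = 0.249 bits.

0.249 bits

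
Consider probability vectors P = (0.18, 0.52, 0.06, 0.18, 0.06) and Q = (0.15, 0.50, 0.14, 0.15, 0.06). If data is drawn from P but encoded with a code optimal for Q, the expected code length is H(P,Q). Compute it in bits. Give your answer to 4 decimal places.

H(P,Q) = −Σ p·log₂ q.
  −0.18·log₂(0.15) = 0.49265
  −0.52·log₂(0.50) = 0.52000
  −0.06·log₂(0.14) = 0.17019
  −0.18·log₂(0.15) = 0.49265
  −0.06·log₂(0.06) = 0.24353
H(P,Q) = 1.9190 bits.

1.9190 bits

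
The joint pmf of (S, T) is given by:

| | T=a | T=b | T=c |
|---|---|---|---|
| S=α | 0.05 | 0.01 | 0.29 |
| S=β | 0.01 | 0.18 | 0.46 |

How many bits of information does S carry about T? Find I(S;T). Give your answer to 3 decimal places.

Marginals: p(S) = (0.3500, 0.6500), p(T) = (0.0600, 0.1900, 0.7500).
I(S;T) = H(S) + H(T) − H(S,T).
H(S) = 0.9341, H(T) = 1.0100, H(S,T) = 1.8275.
I(S;T) = 0.9341 + 1.0100 − 1.8275 = 0.117 bits.

0.117 bits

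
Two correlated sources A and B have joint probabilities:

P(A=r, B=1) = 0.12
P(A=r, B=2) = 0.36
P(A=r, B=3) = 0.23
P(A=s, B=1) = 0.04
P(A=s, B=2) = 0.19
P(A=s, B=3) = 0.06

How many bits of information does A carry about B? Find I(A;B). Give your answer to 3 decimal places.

Marginals: p(A) = (0.7100, 0.2900), p(B) = (0.1600, 0.5500, 0.2900).
I(A;B) = H(A) + H(B) − H(A,B).
H(A) = 0.8687, H(B) = 1.4153, H(A,B) = 2.2699.
I(A;B) = 0.8687 + 1.4153 − 2.2699 = 0.014 bits.

0.014 bits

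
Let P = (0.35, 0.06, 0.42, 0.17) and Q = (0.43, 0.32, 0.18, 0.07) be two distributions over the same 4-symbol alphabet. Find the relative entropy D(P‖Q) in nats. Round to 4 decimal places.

0.3342 nats

D(P‖Q) = Σ p·ln(p/q).
  0.35·ln(0.35/0.43) = -0.07205
  0.06·ln(0.06/0.32) = -0.10044
  0.42·ln(0.42/0.18) = 0.35587
  0.17·ln(0.17/0.07) = 0.15084
D(P‖Q) = 0.3342 nats.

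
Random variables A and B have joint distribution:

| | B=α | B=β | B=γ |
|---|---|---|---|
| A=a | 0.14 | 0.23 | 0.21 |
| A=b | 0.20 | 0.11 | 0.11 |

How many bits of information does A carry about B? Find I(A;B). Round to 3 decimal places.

0.043 bits

Marginals: p(A) = (0.5800, 0.4200), p(B) = (0.3400, 0.3400, 0.3200).
I(A;B) = Σ p(x,y)·log₂[p(x,y)/(p(x)p(y))].
  (a,α): 0.14·log₂(0.7099) = -0.0692
  (a,β): 0.23·log₂(1.1663) = 0.0511
  (a,γ): 0.21·log₂(1.1315) = 0.0374
  (b,α): 0.20·log₂(1.4006) = 0.0972
  (b,β): 0.11·log₂(0.7703) = -0.0414
  (b,γ): 0.11·log₂(0.8185) = -0.0318
Sum = 0.043 bits.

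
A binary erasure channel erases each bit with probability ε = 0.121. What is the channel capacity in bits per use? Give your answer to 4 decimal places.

0.8790 bits

Binary erasure channel: capacity C = 1 − ε.
C = 1 − 0.121 = 0.8790 bits per channel use.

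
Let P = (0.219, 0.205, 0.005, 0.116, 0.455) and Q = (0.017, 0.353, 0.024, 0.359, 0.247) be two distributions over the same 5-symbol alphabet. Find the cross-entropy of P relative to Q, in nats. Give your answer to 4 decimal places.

H(P,Q) = −Σ p·ln q.
  −0.219·ln(0.017) = 0.89232
  −0.205·ln(0.353) = 0.21346
  −0.005·ln(0.024) = 0.01865
  −0.116·ln(0.359) = 0.11883
  −0.455·ln(0.247) = 0.63626
H(P,Q) = 1.8795 nats.

1.8795 nats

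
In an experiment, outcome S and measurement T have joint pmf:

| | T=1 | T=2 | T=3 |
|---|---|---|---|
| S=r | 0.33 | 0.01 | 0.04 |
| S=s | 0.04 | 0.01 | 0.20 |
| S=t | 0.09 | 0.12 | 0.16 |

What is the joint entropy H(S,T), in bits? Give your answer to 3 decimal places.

H(S,T) = −Σ p(x,y)·log₂ p(x,y) over all 9 cells.
  cell (r,1): −0.33·log₂0.33 = 0.5278
  cell (r,2): −0.01·log₂0.01 = 0.0664
  cell (r,3): −0.04·log₂0.04 = 0.1858
  cell (s,1): −0.04·log₂0.04 = 0.1858
  cell (s,2): −0.01·log₂0.01 = 0.0664
  cell (s,3): −0.20·log₂0.20 = 0.4644
  cell (t,1): −0.09·log₂0.09 = 0.3127
  cell (t,2): −0.12·log₂0.12 = 0.3671
  cell (t,3): −0.16·log₂0.16 = 0.4230
Sum = 2.599 bits.

2.599 bits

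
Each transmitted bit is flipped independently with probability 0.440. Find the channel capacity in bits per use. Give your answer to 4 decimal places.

0.0104 bits

Binary symmetric channel: C = 1 − h₂(ε) where h₂ is the binary entropy function.
h₂(0.440) = −0.440·log₂0.440 − 0.560·log₂0.560 = 0.9896.
C = 1 − 0.9896 = 0.0104 bits per channel use.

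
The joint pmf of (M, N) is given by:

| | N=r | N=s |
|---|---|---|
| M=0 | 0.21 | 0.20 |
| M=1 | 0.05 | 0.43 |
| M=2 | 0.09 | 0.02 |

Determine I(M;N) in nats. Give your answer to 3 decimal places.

Marginals: p(M) = (0.4100, 0.4800, 0.1100), p(N) = (0.3500, 0.6500).
I(M;N) = H(M) + H(N) − H(M,N).
H(M) = 0.9607, H(N) = 0.6474, H(M,N) = 1.4573.
I(M;N) = 0.9607 + 0.6474 − 1.4573 = 0.151 nats.

0.151 nats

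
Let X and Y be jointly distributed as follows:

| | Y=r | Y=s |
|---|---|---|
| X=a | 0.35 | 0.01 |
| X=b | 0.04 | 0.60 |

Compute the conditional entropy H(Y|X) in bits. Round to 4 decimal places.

0.2818 bits

Marginals: p(X) = (0.3600, 0.6400), p(Y) = (0.3900, 0.6100).
H(Y|X) = Σ p(X) · H(Y|X=·).
  X=a: p=0.3600, H(Y|X=a) = 0.1831
  X=b: p=0.6400, H(Y|X=b) = 0.3373
Weighted sum = 0.2818 bits.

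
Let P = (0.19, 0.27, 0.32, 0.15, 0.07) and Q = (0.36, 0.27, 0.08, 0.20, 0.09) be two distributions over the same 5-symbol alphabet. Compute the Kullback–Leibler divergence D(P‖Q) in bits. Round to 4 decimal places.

0.3772 bits

D(P‖Q) = Σ p·log₂(p/q).
  0.19·log₂(0.19/0.36) = -0.17518
  0.27·log₂(0.27/0.27) = 0.00000
  0.32·log₂(0.32/0.08) = 0.64000
  0.15·log₂(0.15/0.20) = -0.06226
  0.07·log₂(0.07/0.09) = -0.02538
D(P‖Q) = 0.3772 bits.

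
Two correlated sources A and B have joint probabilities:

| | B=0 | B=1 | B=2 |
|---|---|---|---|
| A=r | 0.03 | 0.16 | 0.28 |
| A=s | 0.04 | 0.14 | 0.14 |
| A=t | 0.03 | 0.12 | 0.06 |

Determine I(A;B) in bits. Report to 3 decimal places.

0.046 bits

Marginals: p(A) = (0.4700, 0.3200, 0.2100), p(B) = (0.1000, 0.4200, 0.4800).
I(A;B) = H(A) + H(B) − H(A,B).
H(A) = 1.5108, H(B) = 1.3661, H(A,B) = 2.8313.
I(A;B) = 1.5108 + 1.3661 − 2.8313 = 0.046 bits.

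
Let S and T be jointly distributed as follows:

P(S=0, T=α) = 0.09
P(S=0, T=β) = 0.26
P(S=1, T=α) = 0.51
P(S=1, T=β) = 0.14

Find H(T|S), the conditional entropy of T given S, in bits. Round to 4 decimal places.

0.7764 bits

Marginals: p(S) = (0.3500, 0.6500), p(T) = (0.6000, 0.4000).
H(T|S) = Σ p(S) · H(T|S=·).
  S=0: p=0.3500, H(T|S=0) = 0.8224
  S=1: p=0.6500, H(T|S=1) = 0.7516
Weighted sum = 0.7764 bits.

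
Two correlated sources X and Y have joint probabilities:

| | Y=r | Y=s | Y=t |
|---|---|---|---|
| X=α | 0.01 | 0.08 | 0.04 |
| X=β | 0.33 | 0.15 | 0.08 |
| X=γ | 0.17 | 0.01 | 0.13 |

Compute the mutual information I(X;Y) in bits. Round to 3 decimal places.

Marginals: p(X) = (0.1300, 0.5600, 0.3100), p(Y) = (0.5100, 0.2400, 0.2500).
I(X;Y) = Σ p(x,y)·log₂[p(x,y)/(p(x)p(y))].
  (α,r): 0.01·log₂(0.1508) = -0.0273
  (α,s): 0.08·log₂(2.5641) = 0.1087
  (α,t): 0.04·log₂(1.2308) = 0.0120
  (β,r): 0.33·log₂(1.1555) = 0.0688
  (β,s): 0.15·log₂(1.1161) = 0.0238
  (β,t): 0.08·log₂(0.5714) = -0.0646
  (γ,r): 0.17·log₂(1.0753) = 0.0178
  (γ,s): 0.01·log₂(0.1344) = -0.0290
  (γ,t): 0.13·log₂(1.6774) = 0.0970
Sum = 0.207 bits.

0.207 bits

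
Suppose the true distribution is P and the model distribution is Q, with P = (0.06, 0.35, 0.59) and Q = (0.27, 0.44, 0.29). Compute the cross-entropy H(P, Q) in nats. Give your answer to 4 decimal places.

H(P,Q) = −Σ p·ln q.
  −0.06·ln(0.27) = 0.07856
  −0.35·ln(0.44) = 0.28734
  −0.59·ln(0.29) = 0.73035
H(P,Q) = 1.0962 nats.

1.0962 nats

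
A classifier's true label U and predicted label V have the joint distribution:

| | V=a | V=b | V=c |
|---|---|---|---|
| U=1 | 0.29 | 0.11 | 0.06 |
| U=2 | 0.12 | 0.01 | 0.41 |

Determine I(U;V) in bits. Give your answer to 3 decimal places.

0.329 bits

Marginals: p(U) = (0.4600, 0.5400), p(V) = (0.4100, 0.1200, 0.4700).
I(U;V) = H(U) + H(V) − H(U,V).
H(U) = 0.9954, H(V) = 1.4064, H(U,V) = 2.0726.
I(U;V) = 0.9954 + 1.4064 − 2.0726 = 0.329 bits.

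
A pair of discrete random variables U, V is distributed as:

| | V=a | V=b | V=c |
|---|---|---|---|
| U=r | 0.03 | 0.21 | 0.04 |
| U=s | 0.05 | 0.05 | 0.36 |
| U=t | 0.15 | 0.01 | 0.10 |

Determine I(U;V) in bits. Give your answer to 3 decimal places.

0.450 bits

Marginals: p(U) = (0.2800, 0.4600, 0.2600), p(V) = (0.2300, 0.2700, 0.5000).
I(U;V) = H(U) + H(V) − H(U,V).
H(U) = 1.5348, H(V) = 1.4977, H(U,V) = 2.5823.
I(U;V) = 1.5348 + 1.4977 − 2.5823 = 0.450 bits.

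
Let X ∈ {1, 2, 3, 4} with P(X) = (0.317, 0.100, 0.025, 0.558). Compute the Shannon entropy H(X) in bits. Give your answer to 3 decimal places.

H(X) = −Σ p·log₂ p.
  −(0.317)·log₂(0.317) = 0.5254
  −(0.100)·log₂(0.100) = 0.3322
  −(0.025)·log₂(0.025) = 0.1330
  −(0.558)·log₂(0.558) = 0.4696
Sum: 0.5254 + 0.3322 + 0.1330 + 0.4696 = 1.460 bits.

1.460 bits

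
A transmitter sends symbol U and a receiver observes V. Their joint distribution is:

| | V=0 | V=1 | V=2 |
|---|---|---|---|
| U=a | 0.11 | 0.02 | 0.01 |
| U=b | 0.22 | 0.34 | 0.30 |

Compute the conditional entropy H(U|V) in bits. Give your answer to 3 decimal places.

0.478 bits

Marginals: p(U) = (0.1400, 0.8600), p(V) = (0.3300, 0.3600, 0.3100).
H(U|V) = Σ p(V) · H(U|V=·).
  V=0: p=0.3300, H(U|V=0) = 0.9183
  V=1: p=0.3600, H(U|V=1) = 0.3095
  V=2: p=0.3100, H(U|V=2) = 0.2056
Weighted sum = 0.478 bits.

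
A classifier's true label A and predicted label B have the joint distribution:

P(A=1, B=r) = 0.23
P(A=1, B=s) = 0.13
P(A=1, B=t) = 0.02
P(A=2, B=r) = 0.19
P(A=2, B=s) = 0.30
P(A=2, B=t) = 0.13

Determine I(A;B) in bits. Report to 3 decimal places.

0.076 bits

Marginals: p(A) = (0.3800, 0.6200), p(B) = (0.4200, 0.4300, 0.1500).
I(A;B) = Σ p(x,y)·log₂[p(x,y)/(p(x)p(y))].
  (1,r): 0.23·log₂(1.4411) = 0.1212
  (1,s): 0.13·log₂(0.7956) = -0.0429
  (1,t): 0.02·log₂(0.3509) = -0.0302
  (2,r): 0.19·log₂(0.7296) = -0.0864
  (2,s): 0.30·log₂(1.1253) = 0.0511
  (2,t): 0.13·log₂(1.3978) = 0.0628
Sum = 0.076 bits.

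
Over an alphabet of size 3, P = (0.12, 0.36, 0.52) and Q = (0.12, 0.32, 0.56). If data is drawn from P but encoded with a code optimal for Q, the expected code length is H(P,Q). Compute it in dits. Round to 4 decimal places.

H(P,Q) = −Σ p·log₁₀ q.
  −0.12·log₁₀(0.12) = 0.11050
  −0.36·log₁₀(0.32) = 0.17815
  −0.52·log₁₀(0.56) = 0.13094
H(P,Q) = 0.4196 dits.

0.4196 dits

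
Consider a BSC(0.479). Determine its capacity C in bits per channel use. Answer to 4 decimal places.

0.0013 bits

Binary symmetric channel: C = 1 − h₂(ε) where h₂ is the binary entropy function.
h₂(0.479) = −0.479·log₂0.479 − 0.521·log₂0.521 = 0.9987.
C = 1 − 0.9987 = 0.0013 bits per channel use.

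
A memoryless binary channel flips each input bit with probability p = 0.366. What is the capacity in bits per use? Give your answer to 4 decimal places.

0.0524 bits

Binary symmetric channel: C = 1 − h₂(ε) where h₂ is the binary entropy function.
h₂(0.366) = −0.366·log₂0.366 − 0.634·log₂0.634 = 0.9476.
C = 1 − 0.9476 = 0.0524 bits per channel use.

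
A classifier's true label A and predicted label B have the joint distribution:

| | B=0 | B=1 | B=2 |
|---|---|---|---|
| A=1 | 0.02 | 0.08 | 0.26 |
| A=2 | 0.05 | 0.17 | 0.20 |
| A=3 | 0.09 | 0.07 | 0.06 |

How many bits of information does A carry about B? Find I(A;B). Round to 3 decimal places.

Marginals: p(A) = (0.3600, 0.4200, 0.2200), p(B) = (0.1600, 0.3200, 0.5200).
I(A;B) = Σ p(x,y)·log₂[p(x,y)/(p(x)p(y))].
  (1,0): 0.02·log₂(0.3472) = -0.0305
  (1,1): 0.08·log₂(0.6944) = -0.0421
  (1,2): 0.26·log₂(1.3889) = 0.1232
  (2,0): 0.05·log₂(0.7440) = -0.0213
  (2,1): 0.17·log₂(1.2649) = 0.0576
  (2,2): 0.20·log₂(0.9158) = -0.0254
  (3,0): 0.09·log₂(2.5568) = 0.1219
  (3,1): 0.07·log₂(0.9943) = -0.0006
  (3,2): 0.06·log₂(0.5245) = -0.0559
Sum = 0.127 bits.

0.127 bits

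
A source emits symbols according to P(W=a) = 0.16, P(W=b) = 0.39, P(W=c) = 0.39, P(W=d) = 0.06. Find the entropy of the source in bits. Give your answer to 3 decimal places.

1.726 bits

H(W) = −Σ p·log₂ p.
  −(0.16)·log₂(0.16) = 0.4230
  −(0.39)·log₂(0.39) = 0.5298
  −(0.39)·log₂(0.39) = 0.5298
  −(0.06)·log₂(0.06) = 0.2435
Sum: 0.4230 + 0.5298 + 0.5298 + 0.2435 = 1.726 bits.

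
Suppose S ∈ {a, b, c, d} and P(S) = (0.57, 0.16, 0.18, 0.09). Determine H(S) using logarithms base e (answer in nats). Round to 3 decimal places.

1.139 nats

H(S) = −Σ p·ln p.
  −(0.57)·ln(0.57) = 0.3204
  −(0.16)·ln(0.16) = 0.2932
  −(0.18)·ln(0.18) = 0.3087
  −(0.09)·ln(0.09) = 0.2167
Sum: 0.3204 + 0.2932 + 0.3087 + 0.2167 = 1.139 nats.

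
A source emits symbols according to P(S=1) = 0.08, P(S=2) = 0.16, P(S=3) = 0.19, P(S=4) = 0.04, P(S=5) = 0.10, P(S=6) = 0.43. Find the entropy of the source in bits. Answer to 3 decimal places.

H(S) = −Σ p·log₂ p.
  −(0.08)·log₂(0.08) = 0.2915
  −(0.16)·log₂(0.16) = 0.4230
  −(0.19)·log₂(0.19) = 0.4552
  −(0.04)·log₂(0.04) = 0.1858
  −(0.10)·log₂(0.10) = 0.3322
  −(0.43)·log₂(0.43) = 0.5236
Sum: 0.2915 + 0.4230 + 0.4552 + 0.1858 + 0.3322 + 0.5236 = 2.211 bits.

2.211 bits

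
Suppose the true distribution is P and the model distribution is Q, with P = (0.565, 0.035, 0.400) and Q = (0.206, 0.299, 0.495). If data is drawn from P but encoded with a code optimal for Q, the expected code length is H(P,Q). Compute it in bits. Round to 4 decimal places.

H(P,Q) = −Σ p·log₂ q.
  −0.565·log₂(0.206) = 1.28780
  −0.035·log₂(0.299) = 0.06096
  −0.400·log₂(0.495) = 0.40580
H(P,Q) = 1.7546 bits.

1.7546 bits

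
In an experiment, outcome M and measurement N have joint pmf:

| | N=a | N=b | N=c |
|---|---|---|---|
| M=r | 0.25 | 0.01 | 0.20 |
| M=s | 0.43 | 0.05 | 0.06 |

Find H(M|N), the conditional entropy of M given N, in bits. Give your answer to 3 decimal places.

0.887 bits

Marginals: p(M) = (0.4600, 0.5400), p(N) = (0.6800, 0.0600, 0.2600).
H(M|N) = Σ p(N) · H(M|N=·).
  N=a: p=0.6800, H(M|N=a) = 0.9488
  N=b: p=0.0600, H(M|N=b) = 0.6500
  N=c: p=0.2600, H(M|N=c) = 0.7793
Weighted sum = 0.887 bits.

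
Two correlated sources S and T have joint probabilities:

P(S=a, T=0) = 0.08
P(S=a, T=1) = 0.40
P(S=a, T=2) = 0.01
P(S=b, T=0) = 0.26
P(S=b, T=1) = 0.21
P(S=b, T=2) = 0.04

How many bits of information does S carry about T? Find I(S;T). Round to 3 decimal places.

Marginals: p(S) = (0.4900, 0.5100), p(T) = (0.3400, 0.6100, 0.0500).
I(S;T) = H(S) + H(T) − H(S,T).
H(S) = 0.9997, H(T) = 1.1803, H(S,T) = 2.0506.
I(S;T) = 0.9997 + 1.1803 − 2.0506 = 0.129 bits.

0.129 bits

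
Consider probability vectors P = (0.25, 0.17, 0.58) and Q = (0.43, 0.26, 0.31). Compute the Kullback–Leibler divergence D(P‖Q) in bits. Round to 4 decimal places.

0.2244 bits

D(P‖Q) = Σ p·log₂(p/q).
  0.25·log₂(0.25/0.43) = -0.19560
  0.17·log₂(0.17/0.26) = -0.10421
  0.58·log₂(0.58/0.31) = 0.52420
D(P‖Q) = 0.2244 bits.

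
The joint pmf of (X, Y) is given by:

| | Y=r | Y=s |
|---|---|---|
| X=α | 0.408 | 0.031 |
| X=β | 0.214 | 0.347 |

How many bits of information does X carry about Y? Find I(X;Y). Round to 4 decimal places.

0.2569 bits

Marginals: p(X) = (0.4390, 0.5610), p(Y) = (0.6220, 0.3780).
I(X;Y) = Σ p(x,y)·log₂[p(x,y)/(p(x)p(y))].
  (α,r): 0.408·log₂(1.4942) = 0.23638
  (α,s): 0.031·log₂(0.1868) = -0.07503
  (β,r): 0.214·log₂(0.6133) = -0.15095
  (β,s): 0.347·log₂(1.6363) = 0.24654
Sum = 0.2569 bits.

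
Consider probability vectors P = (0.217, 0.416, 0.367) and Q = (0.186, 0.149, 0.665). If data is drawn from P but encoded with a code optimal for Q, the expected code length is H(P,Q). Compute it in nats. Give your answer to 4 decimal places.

H(P,Q) = −Σ p·ln q.
  −0.217·ln(0.186) = 0.36500
  −0.416·ln(0.149) = 0.79198
  −0.367·ln(0.665) = 0.14972
H(P,Q) = 1.3067 nats.

1.3067 nats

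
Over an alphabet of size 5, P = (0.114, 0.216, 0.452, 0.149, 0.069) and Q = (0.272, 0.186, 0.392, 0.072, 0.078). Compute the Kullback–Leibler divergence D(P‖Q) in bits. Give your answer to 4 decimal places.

0.1406 bits

D(P‖Q) = Σ p·log₂(p/q).
  0.114·log₂(0.114/0.272) = -0.14302
  0.216·log₂(0.216/0.186) = 0.04660
  0.452·log₂(0.452/0.392) = 0.09287
  0.149·log₂(0.149/0.072) = 0.15634
  0.069·log₂(0.069/0.078) = -0.01220
D(P‖Q) = 0.1406 bits.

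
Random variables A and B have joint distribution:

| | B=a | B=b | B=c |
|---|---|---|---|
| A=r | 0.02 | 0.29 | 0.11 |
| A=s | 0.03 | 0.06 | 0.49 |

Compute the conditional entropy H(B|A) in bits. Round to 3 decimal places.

Chain rule: H(B|A) = H(A,B) − H(A).
Marginals: p(A) = (0.4200, 0.5800), p(B) = (0.0500, 0.3500, 0.6000).
H(A,B) = 1.8806 bits; H(A) = 0.9815 bits.
H(B|A) = 1.8806 − 0.9815 = 0.899 bits.

0.899 bits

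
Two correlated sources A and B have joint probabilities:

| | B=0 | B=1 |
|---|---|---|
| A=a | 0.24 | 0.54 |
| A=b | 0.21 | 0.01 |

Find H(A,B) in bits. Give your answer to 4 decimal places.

1.5134 bits

H(A,B) = −Σ p(x,y)·log₂ p(x,y) over all 4 cells.
  cell (a,0): −0.24·log₂0.24 = 0.49413
  cell (a,1): −0.54·log₂0.54 = 0.48004
  cell (b,0): −0.21·log₂0.21 = 0.47282
  cell (b,1): −0.01·log₂0.01 = 0.06644
Sum = 1.5134 bits.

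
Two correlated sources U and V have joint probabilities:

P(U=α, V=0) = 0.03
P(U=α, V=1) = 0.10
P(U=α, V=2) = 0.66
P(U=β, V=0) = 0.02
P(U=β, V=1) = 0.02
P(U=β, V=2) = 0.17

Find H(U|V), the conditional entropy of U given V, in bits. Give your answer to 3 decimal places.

0.734 bits

Chain rule: H(U|V) = H(U,V) − H(V).
Marginals: p(U) = (0.7900, 0.2100), p(V) = (0.0500, 0.1200, 0.8300).
H(U,V) = 1.5399 bits; H(V) = 0.8063 bits.
H(U|V) = 1.5399 − 0.8063 = 0.734 bits.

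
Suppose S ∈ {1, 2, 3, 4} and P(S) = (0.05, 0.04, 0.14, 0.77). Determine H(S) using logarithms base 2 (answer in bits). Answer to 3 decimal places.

H(S) = −Σ p·log₂ p.
  −(0.05)·log₂(0.05) = 0.2161
  −(0.04)·log₂(0.04) = 0.1858
  −(0.14)·log₂(0.14) = 0.3971
  −(0.77)·log₂(0.77) = 0.2903
Sum: 0.2161 + 0.1858 + 0.3971 + 0.2903 = 1.089 bits.

1.089 bits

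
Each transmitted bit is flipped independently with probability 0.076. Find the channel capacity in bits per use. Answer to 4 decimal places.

Binary symmetric channel: C = 1 − h₂(ε) where h₂ is the binary entropy function.
h₂(0.076) = −0.076·log₂0.076 − 0.924·log₂0.924 = 0.3879.
C = 1 − 0.3879 = 0.6121 bits per channel use.

0.6121 bits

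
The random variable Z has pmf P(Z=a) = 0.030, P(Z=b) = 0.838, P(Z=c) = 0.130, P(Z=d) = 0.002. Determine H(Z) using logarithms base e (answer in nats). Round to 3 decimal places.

H(Z) = −Σ p·ln p.
  −(0.030)·ln(0.030) = 0.1052
  −(0.838)·ln(0.838) = 0.1481
  −(0.130)·ln(0.130) = 0.2652
  −(0.002)·ln(0.002) = 0.0124
Sum: 0.1052 + 0.1481 + 0.2652 + 0.0124 = 0.531 nats.

0.531 nats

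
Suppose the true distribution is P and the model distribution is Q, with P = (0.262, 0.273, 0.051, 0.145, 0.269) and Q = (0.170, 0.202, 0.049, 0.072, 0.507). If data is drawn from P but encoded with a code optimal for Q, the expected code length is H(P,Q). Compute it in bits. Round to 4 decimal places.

H(P,Q) = −Σ p·log₂ q.
  −0.262·log₂(0.170) = 0.66978
  −0.273·log₂(0.202) = 0.62997
  −0.051·log₂(0.049) = 0.22190
  −0.145·log₂(0.072) = 0.55040
  −0.269·log₂(0.507) = 0.26360
H(P,Q) = 2.3357 bits.

2.3357 bits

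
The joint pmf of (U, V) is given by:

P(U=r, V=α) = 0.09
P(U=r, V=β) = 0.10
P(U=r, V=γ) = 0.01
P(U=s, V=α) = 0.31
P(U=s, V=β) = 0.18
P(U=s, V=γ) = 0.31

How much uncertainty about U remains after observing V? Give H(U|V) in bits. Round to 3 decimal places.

Marginals: p(U) = (0.2000, 0.8000), p(V) = (0.4000, 0.2800, 0.3200).
H(U|V) = Σ p(V) · H(U|V=·).
  V=α: p=0.4000, H(U|V=α) = 0.7692
  V=β: p=0.2800, H(U|V=β) = 0.9403
  V=γ: p=0.3200, H(U|V=γ) = 0.2006
Weighted sum = 0.635 bits.

0.635 bits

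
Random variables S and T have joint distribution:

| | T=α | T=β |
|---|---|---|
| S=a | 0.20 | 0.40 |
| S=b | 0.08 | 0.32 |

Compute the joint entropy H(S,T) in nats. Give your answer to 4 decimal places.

H(S,T) = −Σ p(x,y)·ln p(x,y) over all 4 cells.
  cell (a,α): −0.20·ln0.20 = 0.32189
  cell (a,β): −0.40·ln0.40 = 0.36652
  cell (b,α): −0.08·ln0.08 = 0.20206
  cell (b,β): −0.32·ln0.32 = 0.36462
Sum = 1.2551 nats.

1.2551 nats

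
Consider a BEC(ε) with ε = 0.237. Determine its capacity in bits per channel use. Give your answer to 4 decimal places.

0.7630 bits

Binary erasure channel: capacity C = 1 − ε.
C = 1 − 0.237 = 0.7630 bits per channel use.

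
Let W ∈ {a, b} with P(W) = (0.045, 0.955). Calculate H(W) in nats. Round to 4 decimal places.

H(W) = −Σ p·ln p.
  −(0.045)·ln(0.045) = 0.13955
  −(0.955)·ln(0.955) = 0.04397
Sum: 0.13955 + 0.04397 = 0.1835 nats.

0.1835 nats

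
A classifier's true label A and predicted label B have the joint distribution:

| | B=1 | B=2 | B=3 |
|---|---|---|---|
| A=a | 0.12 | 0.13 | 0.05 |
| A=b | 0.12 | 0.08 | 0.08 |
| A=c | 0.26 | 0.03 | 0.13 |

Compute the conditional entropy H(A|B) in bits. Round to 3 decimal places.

1.456 bits

Marginals: p(A) = (0.3000, 0.2800, 0.4200), p(B) = (0.5000, 0.2400, 0.2600).
H(A|B) = Σ p(B) · H(A|B=·).
  B=1: p=0.5000, H(A|B=1) = 1.4788
  B=2: p=0.2400, H(A|B=2) = 1.3824
  B=3: p=0.2600, H(A|B=3) = 1.4806
Weighted sum = 1.456 bits.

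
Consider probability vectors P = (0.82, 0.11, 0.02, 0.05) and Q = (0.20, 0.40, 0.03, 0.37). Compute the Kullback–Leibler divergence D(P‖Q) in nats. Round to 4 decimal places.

D(P‖Q) = Σ p·ln(p/q).
  0.82·ln(0.82/0.20) = 1.15701
  0.11·ln(0.11/0.40) = -0.14201
  0.02·ln(0.02/0.03) = -0.00811
  0.05·ln(0.05/0.37) = -0.10007
D(P‖Q) = 0.9068 nats.

0.9068 nats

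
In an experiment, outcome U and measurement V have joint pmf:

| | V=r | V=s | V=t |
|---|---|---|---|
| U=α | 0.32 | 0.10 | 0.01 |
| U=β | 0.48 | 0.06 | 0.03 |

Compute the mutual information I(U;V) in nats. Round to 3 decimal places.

0.017 nats

Marginals: p(U) = (0.4300, 0.5700), p(V) = (0.8000, 0.1600, 0.0400).
I(U;V) = H(U) + H(V) − H(U,V).
H(U) = 0.6833, H(V) = 0.6005, H(U,V) = 1.2672.
I(U;V) = 0.6833 + 0.6005 − 1.2672 = 0.017 nats.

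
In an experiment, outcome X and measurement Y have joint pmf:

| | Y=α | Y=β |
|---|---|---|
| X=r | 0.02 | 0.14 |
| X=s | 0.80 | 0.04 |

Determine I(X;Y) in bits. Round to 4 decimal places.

Marginals: p(X) = (0.1600, 0.8400), p(Y) = (0.8200, 0.1800).
I(X;Y) = Σ p(x,y)·log₂[p(x,y)/(p(x)p(y))].
  (r,α): 0.02·log₂(0.1524) = -0.05427
  (r,β): 0.14·log₂(4.8611) = 0.31938
  (s,α): 0.80·log₂(1.1614) = 0.17273
  (s,β): 0.04·log₂(0.2646) = -0.07674
Sum = 0.3611 bits.

0.3611 bits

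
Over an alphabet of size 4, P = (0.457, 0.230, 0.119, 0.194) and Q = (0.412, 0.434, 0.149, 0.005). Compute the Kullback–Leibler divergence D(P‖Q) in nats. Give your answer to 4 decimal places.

D(P‖Q) = Σ p·ln(p/q).
  0.457·ln(0.457/0.412) = 0.04737
  0.230·ln(0.230/0.434) = -0.14604
  0.119·ln(0.119/0.149) = -0.02675
  0.194·ln(0.194/0.005) = 0.70973
D(P‖Q) = 0.5843 nats.

0.5843 nats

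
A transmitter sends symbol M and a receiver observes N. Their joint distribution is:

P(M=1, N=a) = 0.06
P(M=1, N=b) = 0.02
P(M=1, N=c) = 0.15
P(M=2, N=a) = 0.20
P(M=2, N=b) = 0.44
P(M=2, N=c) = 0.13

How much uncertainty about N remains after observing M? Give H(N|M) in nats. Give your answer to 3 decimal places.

0.941 nats

Chain rule: H(N|M) = H(M,N) − H(M).
Marginals: p(M) = (0.2300, 0.7700), p(N) = (0.2600, 0.4600, 0.2800).
H(M,N) = 1.4800 nats; H(M) = 0.5393 nats.
H(N|M) = 1.4800 − 0.5393 = 0.941 nats.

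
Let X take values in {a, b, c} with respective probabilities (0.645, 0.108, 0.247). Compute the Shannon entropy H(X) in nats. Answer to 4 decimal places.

0.8686 nats

H(X) = −Σ p·ln p.
  −(0.645)·ln(0.645) = 0.28284
  −(0.108)·ln(0.108) = 0.24037
  −(0.247)·ln(0.247) = 0.34540
Sum: 0.28284 + 0.24037 + 0.34540 = 0.8686 nats.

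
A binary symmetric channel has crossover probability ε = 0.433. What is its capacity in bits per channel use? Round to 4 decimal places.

Binary symmetric channel: C = 1 − h₂(ε) where h₂ is the binary entropy function.
h₂(0.433) = −0.433·log₂0.433 − 0.567·log₂0.567 = 0.9870.
C = 1 − 0.9870 = 0.0130 bits per channel use.

0.0130 bits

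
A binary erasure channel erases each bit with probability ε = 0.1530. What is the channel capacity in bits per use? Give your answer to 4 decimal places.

Binary erasure channel: capacity C = 1 − ε.
C = 1 − 0.1530 = 0.8470 bits per channel use.

0.8470 bits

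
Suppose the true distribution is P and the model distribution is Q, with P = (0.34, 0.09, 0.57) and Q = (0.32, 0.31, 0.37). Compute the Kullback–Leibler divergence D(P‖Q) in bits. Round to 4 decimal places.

0.2245 bits

D(P‖Q) = Σ p·log₂(p/q).
  0.34·log₂(0.34/0.32) = 0.02974
  0.09·log₂(0.09/0.31) = -0.16058
  0.57·log₂(0.57/0.37) = 0.35536
D(P‖Q) = 0.2245 bits.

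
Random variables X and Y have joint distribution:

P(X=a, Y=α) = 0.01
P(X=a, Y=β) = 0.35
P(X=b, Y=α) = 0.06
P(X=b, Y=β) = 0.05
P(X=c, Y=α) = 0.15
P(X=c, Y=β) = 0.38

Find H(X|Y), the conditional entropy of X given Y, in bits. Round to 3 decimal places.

Marginals: p(X) = (0.3600, 0.1100, 0.5300), p(Y) = (0.2200, 0.7800).
H(X|Y) = Σ p(Y) · H(X|Y=·).
  Y=α: p=0.2200, H(X|Y=α) = 1.0907
  Y=β: p=0.7800, H(X|Y=β) = 1.2783
Weighted sum = 1.237 bits.

1.237 bits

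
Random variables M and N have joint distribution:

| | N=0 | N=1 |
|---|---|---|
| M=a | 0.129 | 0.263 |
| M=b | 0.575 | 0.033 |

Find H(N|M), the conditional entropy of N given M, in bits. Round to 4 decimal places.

Marginals: p(M) = (0.3920, 0.6080), p(N) = (0.7040, 0.2960).
H(N|M) = Σ p(M) · H(N|M=·).
  M=a: p=0.3920, H(N|M=a) = 0.9140
  M=b: p=0.6080, H(N|M=b) = 0.3043
Weighted sum = 0.5433 bits.

0.5433 bits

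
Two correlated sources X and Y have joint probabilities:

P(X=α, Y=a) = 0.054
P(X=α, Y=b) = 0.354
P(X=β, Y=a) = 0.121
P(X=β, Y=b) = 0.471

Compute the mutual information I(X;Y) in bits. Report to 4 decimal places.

0.0064 bits

Marginals: p(X) = (0.4080, 0.5920), p(Y) = (0.1750, 0.8250).
I(X;Y) = Σ p(x,y)·log₂[p(x,y)/(p(x)p(y))].
  (α,a): 0.054·log₂(0.7563) = -0.02176
  (α,b): 0.354·log₂(1.0517) = 0.02574
  (β,a): 0.121·log₂(1.1680) = 0.02710
  (β,b): 0.471·log₂(0.9644) = -0.02465
Sum = 0.0064 bits.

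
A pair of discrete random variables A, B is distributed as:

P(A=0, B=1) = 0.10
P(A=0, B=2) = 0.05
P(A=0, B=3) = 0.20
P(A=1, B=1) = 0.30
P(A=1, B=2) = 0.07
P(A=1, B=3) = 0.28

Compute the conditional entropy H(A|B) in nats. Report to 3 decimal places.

Marginals: p(A) = (0.3500, 0.6500), p(B) = (0.4000, 0.1200, 0.4800).
H(A|B) = Σ p(B) · H(A|B=·).
  B=1: p=0.4000, H(A|B=1) = 0.5623
  B=2: p=0.1200, H(A|B=2) = 0.6792
  B=3: p=0.4800, H(A|B=3) = 0.6792
Weighted sum = 0.632 nats.

0.632 nats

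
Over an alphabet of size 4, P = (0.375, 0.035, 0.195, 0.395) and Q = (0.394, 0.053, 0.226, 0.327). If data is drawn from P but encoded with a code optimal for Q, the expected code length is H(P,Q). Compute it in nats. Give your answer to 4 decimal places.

1.1836 nats

H(P,Q) = −Σ p·ln q.
  −0.375·ln(0.394) = 0.34928
  −0.035·ln(0.053) = 0.10281
  −0.195·ln(0.226) = 0.29001
  −0.395·ln(0.327) = 0.44153
H(P,Q) = 1.1836 nats.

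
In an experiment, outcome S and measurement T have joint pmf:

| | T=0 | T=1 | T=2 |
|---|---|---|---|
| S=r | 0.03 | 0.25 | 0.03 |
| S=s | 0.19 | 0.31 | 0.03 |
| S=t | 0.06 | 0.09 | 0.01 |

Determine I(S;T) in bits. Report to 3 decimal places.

Marginals: p(S) = (0.3100, 0.5300, 0.1600), p(T) = (0.2800, 0.6500, 0.0700).
I(S;T) = Σ p(x,y)·log₂[p(x,y)/(p(x)p(y))].
  (r,0): 0.03·log₂(0.3456) = -0.0460
  (r,1): 0.25·log₂(1.2407) = 0.0778
  (r,2): 0.03·log₂(1.3825) = 0.0140
  (s,0): 0.19·log₂(1.2803) = 0.0677
  (s,1): 0.31·log₂(0.8999) = -0.0472
  (s,2): 0.03·log₂(0.8086) = -0.0092
  (t,0): 0.06·log₂(1.3393) = 0.0253
  (t,1): 0.09·log₂(0.8654) = -0.0188
  (t,2): 0.01·log₂(0.8929) = -0.0016
Sum = 0.062 bits.

0.062 bits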